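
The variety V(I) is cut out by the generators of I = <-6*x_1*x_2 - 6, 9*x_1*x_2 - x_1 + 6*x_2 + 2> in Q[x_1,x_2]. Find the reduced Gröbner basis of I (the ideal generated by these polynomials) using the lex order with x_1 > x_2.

f_1 = -6*x_1*x_2 - 6, LT = x_1*x_2.
f_2 = 9*x_1*x_2 - x_1 + 6*x_2 + 2, LT = x_1*x_2.

S(f_1,f_2): lcm = x_1*x_2. S = 1/9*x_1 - 2/3*x_2 + 7/9.
  reduce S modulo (f_1, f_2):
  remainder 1/9*x_1 - 2/3*x_2 + 7/9 ≠ 0; add g_3 = 1/9*x_1 - 2/3*x_2 + 7/9 to the basis.

S(f_1,g_3): lcm = x_1*x_2. S = 6*x_2**2 - 7*x_2 + 1.
  reduce S modulo (f_1, f_2, g_3):
  remainder 6*x_2**2 - 7*x_2 + 1 ≠ 0; add g_4 = 6*x_2**2 - 7*x_2 + 1 to the basis.

The other S-polynomials (S(f_2,g_3), S(f_1,g_4), S(f_2,g_4), S(g_3,g_4)) all reduce to 0 modulo the current basis, so we have a Gröbner basis.
Inter-reduce: drop elements whose leading term is divisible by another's, tail-reduce, and make monic.

G = {x_1 - 6*x_2 + 7, x_2**2 - 7/6*x_2 + 1/6}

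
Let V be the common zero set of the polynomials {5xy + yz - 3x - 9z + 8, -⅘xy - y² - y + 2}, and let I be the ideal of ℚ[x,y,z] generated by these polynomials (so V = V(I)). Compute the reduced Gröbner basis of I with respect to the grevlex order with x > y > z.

Buchberger's algorithm terminates because the ascending chain of leading-term ideals stabilizes.

f_1 = 5xy + yz - 3x - 9z + 8, LT = xy.
f_2 = -⅘xy - y² - y + 2, LT = xy.

S(f_1,f_2): lcm = xy. S = -5/4y² + ⅕yz - ⅗x - 5/4y - 9/5z + 41/10.
  reduce S modulo (f_1, f_2):
  remainder -5/4y² + ⅕yz - ⅗x - 5/4y - 9/5z + 41/10 ≠ 0; add g_3 = -5/4y² + ⅕yz - ⅗x - 5/4y - 9/5z + 41/10 to the basis.

S(f_1,g_3): lcm = xy². S = 4/25xyz + ⅕y²z - 12/25x² - 8/5xy - 36/25xz - 9/5yz + 82/25x + 8/5y.
  reduce S modulo (f_1, f_2, g_3):
  remainder -12/25x² - 36/25xz - 42/25yz + 58/25x + 8/5y - 62/25z + 64/25 ≠ 0; add g_4 = -12/25x² - 36/25xz - 42/25yz + 58/25x + 8/5y - 62/25z + 64/25 to the basis.

The other S-polynomials (S(f_2,g_3), S(f_1,g_4), S(f_2,g_4), S(g_3,g_4)) all reduce to 0 modulo the current basis, so we have a Gröbner basis.
Inter-reduce: drop elements whose leading term is divisible by another's, tail-reduce, and make monic.

G = {x² + 3xz + 7/2yz - 29/6x - 10/3y + 31/6z - 16/3, xy + ⅕yz - ⅗x - 9/5z + 8/5, y² - 4/25yz + 12/25x + y + 36/25z - 82/25}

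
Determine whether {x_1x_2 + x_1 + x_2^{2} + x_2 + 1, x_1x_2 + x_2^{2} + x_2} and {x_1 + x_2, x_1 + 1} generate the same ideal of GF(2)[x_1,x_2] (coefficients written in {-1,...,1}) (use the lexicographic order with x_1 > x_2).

No, the ideals differ.

Equality of ideals is decidable: compute both reduced Gröbner bases (unique for the ordering) and check whether they agree.
Buchberger on the first generating set:
f_1 = x_1x_2 + x_1 + x_2^{2} + x_2 + 1, LT = x_1x_2.
f_2 = x_1x_2 + x_2^{2} + x_2, LT = x_1x_2.

S(f_1,f_2): lcm = x_1x_2. S = x_1 + 1.
  leading term x_1: no divisor's leading term divides it; move x_1 to the remainder.
  leading term 1: no divisor's leading term divides it; move 1 to the remainder.
  remainder x_1 + 1 ≠ 0; add g_3 = x_1 + 1 to the basis.

S(f_1,g_3): lcm = x_1x_2. S = x_1 + x_2^{2} + 1.
  leading term x_1: subtract (1)·g_3 from x_1 + x_2^{2} + 1 → x_2^{2}
  leading term x_2^{2}: no divisor's leading term divides it; move x_2^{2} to the remainder.
  remainder x_2^{2} ≠ 0; add g_4 = x_2^{2} to the basis.

S(f_2,g_3): lcm = x_1x_2. S = x_2^{2}.
  leading term x_2^{2}: subtract (1)·g_4 from x_2^{2} → 0
  remainder 0.

S(f_1,g_4): lcm = x_1x_2^{2}. S = x_1x_2 + x_2^{3} + x_2^{2} + x_2.
  leading term x_1x_2: subtract (1)·f_1 from x_1x_2 + x_2^{3} + x_2^{2} + x_2 → x_1 + x_2^{3} + 1
  leading term x_1: subtract (1)·g_3 from x_1 + x_2^{3} + 1 → x_2^{3}
  leading term x_2^{3}: subtract (x_2)·g_4 from x_2^{3} → 0
  remainder 0.

S(f_2,g_4): lcm = x_1x_2^{2}. S = x_2^{3} + x_2^{2}.
  leading term x_2^{3}: subtract (x_2)·g_4 from x_2^{3} + x_2^{2} → x_2^{2}
  leading term x_2^{2}: subtract (1)·g_4 from x_2^{2} → 0
  remainder 0.

S(g_3,g_4): leading monomials are coprime, so the S-polynomial reduces to 0 (Buchberger's first criterion).
Every S-polynomial of the final basis reduces to 0, so we have a Gröbner basis.
Inter-reduce: drop elements whose leading term is divisible by another's, tail-reduce, and make monic.
Reduced Gröbner basis: {x_1 + 1, x_2^{2}}.

Buchberger on the second generating set:
h_1 = x_1 + x_2, LT = x_1.
h_2 = x_1 + 1, LT = x_1.

S(h_1,h_2): lcm = x_1. S = x_2 + 1.
  leading term x_2: no divisor's leading term divides it; move x_2 to the remainder.
  leading term 1: no divisor's leading term divides it; move 1 to the remainder.
  remainder x_2 + 1 ≠ 0; add k_3 = x_2 + 1 to the basis.

S(h_1,k_3): leading monomials are coprime, so the S-polynomial reduces to 0 (Buchberger's first criterion).
S(h_2,k_3): leading monomials are coprime, so the S-polynomial reduces to 0 (Buchberger's first criterion).
Every S-polynomial of the final basis reduces to 0, so we have a Gröbner basis.
Inter-reduce: drop elements whose leading term is divisible by another's, tail-reduce, and make monic.
Reduced Gröbner basis: {x_1 + 1, x_2 + 1}.

Since the reduced bases disagree, the two ideals are not the same.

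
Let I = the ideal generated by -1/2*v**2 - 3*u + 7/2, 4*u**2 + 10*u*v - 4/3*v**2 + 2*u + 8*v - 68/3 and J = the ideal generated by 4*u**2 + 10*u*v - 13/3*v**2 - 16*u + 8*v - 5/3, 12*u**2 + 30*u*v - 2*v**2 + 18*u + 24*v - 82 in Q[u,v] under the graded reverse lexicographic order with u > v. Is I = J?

Yes, the ideals are equal.

Since reduced Gröbner bases are canonical representatives of ideals under a given ordering, it suffices to compute and compare them.
Buchberger on the first generating set:
f_1 = -1/2*v**2 - 3*u + 7/2, LT = v**2.
f_2 = 4*u**2 + 10*u*v - 4/3*v**2 + 2*u + 8*v - 68/3, LT = u**2.

The S-polynomials (S(f_1,f_2)) all reduce to 0 modulo the current basis, so we have a Gröbner basis.
Inter-reduce: drop elements whose leading term is divisible by another's, tail-reduce, and make monic.
Reduced Gröbner basis: {u**2 + 5/2*u*v + 5/2*u + 2*v - 8, v**2 + 6*u - 7}.

Buchberger on the second generating set:
h_1 = 4*u**2 + 10*u*v - 13/3*v**2 - 16*u + 8*v - 5/3, LT = u**2.
h_2 = 12*u**2 + 30*u*v - 2*v**2 + 18*u + 24*v - 82, LT = u**2.

S(h_1,h_2): lcm = u**2. S = -11/12*v**2 - 11/2*u + 77/12.
  leading term v**2: no divisor's leading term divides it; move -11/12*v**2 to the remainder.
  leading term u: no divisor's leading term divides it; move -11/2*u to the remainder.
  leading term 1: no divisor's leading term divides it; move 77/12 to the remainder.
  remainder -11/12*v**2 - 11/2*u + 77/12 ≠ 0; add k_3 = -11/12*v**2 - 11/2*u + 77/12 to the basis.

The other S-polynomials (S(h_1,k_3), S(h_2,k_3)) all reduce to 0 modulo the current basis, so we have a Gröbner basis.
Inter-reduce: drop elements whose leading term is divisible by another's, tail-reduce, and make monic.
Reduced Gröbner basis: {u**2 + 5/2*u*v + 5/2*u + 2*v - 8, v**2 + 6*u - 7}.

These coincide, so the ideals are equal.
The same test decides containment: I ⊆ J iff every generator of I reduces to 0 modulo a Gröbner basis of J.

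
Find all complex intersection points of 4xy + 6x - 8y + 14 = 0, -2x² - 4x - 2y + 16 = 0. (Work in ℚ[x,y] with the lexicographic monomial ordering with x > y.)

{(1, 5), (-1/2 + sqrt(51)/2, -4 - sqrt(51)/2), (-sqrt(51)/2 - 1/2, -4 + sqrt(51)/2)}

Compute a lex Gröbner basis by Buchberger's algorithm.
f_1 = 4xy + 6x - 8y + 14, LT = xy.
f_2 = -2x² - 4x - 2y + 16, LT = x².

S(f_1,f_2): lcm = x²y. S = 3/2x² - 4xy + 7/2x - y² + 8y.
  reduce S modulo (f_1, f_2):
  remainder 13/2x - y² - 3/2y + 26 ≠ 0; add h_3 = 13/2x - y² - 3/2y + 26 to the basis.

S(f_1,h_3): lcm = xy. S = 3/2x + 2/13y³ + 3/13y² - 6y + 7/2.
  reduce S modulo (f_1, f_2, h_3):
  remainder 2/13y³ + 6/13y² - 147/26y - 5/2 ≠ 0; add h_4 = 2/13y³ + 6/13y² - 147/26y - 5/2 to the basis.

The other S-polynomials (S(f_2,h_3), S(f_1,h_4), S(f_2,h_4), S(h_3,h_4)) all reduce to 0 modulo the current basis, so we have a Gröbner basis.
Inter-reduce: drop elements whose leading term is divisible by another's, tail-reduce, and make monic.
Reduced Gröbner basis: {x - 2/13y² - 3/13y + 4, y³ + 3y² - 147/4y - 65/4}.

Elimination: the polynomial y³ + 3y² - 147/4y - 65/4 lies in the elimination ideal for y, so y ∈ {5, -4 - sqrt(51)/2, -4 + sqrt(51)/2}. For each such y, the remaining basis elements (now univariate) give the rest of the solution.
  y = 5: the earlier basis element becomes x - 1 = 0, giving x = 1 — point (1, 5).
  y = -4 - sqrt(51)/2: the earlier basis element becomes x - sqrt(51)/2 + 1/2 = 0, giving x = -1/2 + sqrt(51)/2 — point (-1/2 + sqrt(51)/2, -4 - sqrt(51)/2).
  y = -4 + sqrt(51)/2: the earlier basis element becomes x + 1/2 + sqrt(51)/2 = 0, giving x = -sqrt(51)/2 - 1/2 — point (-sqrt(51)/2 - 1/2, -4 + sqrt(51)/2).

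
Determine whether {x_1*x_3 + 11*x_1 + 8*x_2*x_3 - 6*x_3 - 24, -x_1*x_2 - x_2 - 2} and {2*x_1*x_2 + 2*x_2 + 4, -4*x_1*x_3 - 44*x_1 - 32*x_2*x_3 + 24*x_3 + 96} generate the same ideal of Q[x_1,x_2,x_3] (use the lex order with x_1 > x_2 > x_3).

Two ideals are equal iff their reduced Gröbner bases coincide (the reduced basis is unique for a fixed ordering).
Buchberger on the first generating set:
f_1 = x_1*x_3 + 11*x_1 + 8*x_2*x_3 - 6*x_3 - 24, LT = x_1*x_3.
f_2 = -x_1*x_2 - x_2 - 2, LT = x_1*x_2.

S(f_1,f_2): lcm = x_1*x_2*x_3. S = 11*x_1*x_2 + 8*x_2**2*x_3 - 7*x_2*x_3 - 24*x_2 - 2*x_3.
  leading term x_1*x_2: subtract (-11)·f_2 from 11*x_1*x_2 + 8*x_2**2*x_3 - 7*x_2*x_3 - 24*x_2 - 2*x_3 → 8*x_2**2*x_3 - 7*x_2*x_3 - 35*x_2 - 2*x_3 - 22
  leading term x_2**2*x_3: no divisor's leading term divides it; move 8*x_2**2*x_3 to the remainder.
  leading term x_2*x_3: no divisor's leading term divides it; move -7*x_2*x_3 to the remainder.
  leading term x_2: no divisor's leading term divides it; move -35*x_2 to the remainder.
  leading term x_3: no divisor's leading term divides it; move -2*x_3 to the remainder.
  leading term 1: no divisor's leading term divides it; move -22 to the remainder.
  remainder 8*x_2**2*x_3 - 7*x_2*x_3 - 35*x_2 - 2*x_3 - 22 ≠ 0; add g_3 = 8*x_2**2*x_3 - 7*x_2*x_3 - 35*x_2 - 2*x_3 - 22 to the basis.

The other S-polynomials (S(f_1,g_3), S(f_2,g_3)) all reduce to 0 modulo the current basis, so we have a Gröbner basis.
Inter-reduce: drop elements whose leading term is divisible by another's, tail-reduce, and make monic.
Reduced Gröbner basis: {x_1*x_2 + x_2 + 2, x_1*x_3 + 11*x_1 + 8*x_2*x_3 - 6*x_3 - 24, x_2**2*x_3 - 7/8*x_2*x_3 - 35/8*x_2 - 1/4*x_3 - 11/4}.

Buchberger on the second generating set:
h_1 = 2*x_1*x_2 + 2*x_2 + 4, LT = x_1*x_2.
h_2 = -4*x_1*x_3 - 44*x_1 - 32*x_2*x_3 + 24*x_3 + 96, LT = x_1*x_3.

S(h_1,h_2): lcm = x_1*x_2*x_3. S = -11*x_1*x_2 - 8*x_2**2*x_3 + 7*x_2*x_3 + 24*x_2 + 2*x_3.
  leading term x_1*x_2: subtract (-11/2)·h_1 from -11*x_1*x_2 - 8*x_2**2*x_3 + 7*x_2*x_3 + 24*x_2 + 2*x_3 → -8*x_2**2*x_3 + 7*x_2*x_3 + 35*x_2 + 2*x_3 + 22
  leading term x_2**2*x_3: no divisor's leading term divides it; move -8*x_2**2*x_3 to the remainder.
  leading term x_2*x_3: no divisor's leading term divides it; move 7*x_2*x_3 to the remainder.
  leading term x_2: no divisor's leading term divides it; move 35*x_2 to the remainder.
  leading term x_3: no divisor's leading term divides it; move 2*x_3 to the remainder.
  leading term 1: no divisor's leading term divides it; move 22 to the remainder.
  remainder -8*x_2**2*x_3 + 7*x_2*x_3 + 35*x_2 + 2*x_3 + 22 ≠ 0; add k_3 = -8*x_2**2*x_3 + 7*x_2*x_3 + 35*x_2 + 2*x_3 + 22 to the basis.

The other S-polynomials (S(h_1,k_3), S(h_2,k_3)) all reduce to 0 modulo the current basis, so we have a Gröbner basis.
Inter-reduce: drop elements whose leading term is divisible by another's, tail-reduce, and make monic.
Reduced Gröbner basis: {x_1*x_2 + x_2 + 2, x_1*x_3 + 11*x_1 + 8*x_2*x_3 - 6*x_3 - 24, x_2**2*x_3 - 7/8*x_2*x_3 - 35/8*x_2 - 1/4*x_3 - 11/4}.

The two bases agree; hence the ideals are identical.

Yes, the ideals are equal.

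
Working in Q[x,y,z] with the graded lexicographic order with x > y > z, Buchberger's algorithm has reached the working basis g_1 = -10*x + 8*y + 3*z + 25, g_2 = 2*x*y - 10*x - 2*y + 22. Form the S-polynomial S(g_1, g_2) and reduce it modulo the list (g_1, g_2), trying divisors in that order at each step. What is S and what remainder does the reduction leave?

S(g_1, g_2) = -4/5*y**2 - 3/10*y*z + 5*x - 3/2*y - 11; remainder on division = -4/5*y**2 - 3/10*y*z + 5/2*y + 3/2*z + 3/2.

lcm(LM(g_1), LM(g_2)) = x*y.
S = (lcm/LT(g_1))·g_1 − (lcm/LT(g_2))·g_2 = -4/5*y**2 - 3/10*y*z + 5*x - 3/2*y - 11.
Reduce S modulo (g_1, g_2) in that order:
  leading term y**2: no divisor's leading term divides it; move -4/5*y**2 to the remainder.
  leading term y*z: no divisor's leading term divides it; move -3/10*y*z to the remainder.
  leading term x: subtract (-1/2)·g_1 from 5*x - 3/2*y - 11 → 5/2*y + 3/2*z + 3/2
  leading term y: no divisor's leading term divides it; move 5/2*y to the remainder.
  leading term z: no divisor's leading term divides it; move 3/2*z to the remainder.
  leading term 1: no divisor's leading term divides it; move 3/2 to the remainder.
The remainder -4/5*y**2 - 3/10*y*z + 5/2*y + 3/2*z + 3/2 is nonzero, so it would be added as the next basis element.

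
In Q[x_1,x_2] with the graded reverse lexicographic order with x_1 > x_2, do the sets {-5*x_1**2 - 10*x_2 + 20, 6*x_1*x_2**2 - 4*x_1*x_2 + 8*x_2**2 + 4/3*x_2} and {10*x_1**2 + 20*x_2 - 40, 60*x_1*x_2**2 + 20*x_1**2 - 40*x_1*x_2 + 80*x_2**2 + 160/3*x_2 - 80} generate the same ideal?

Two ideals are equal iff their reduced Gröbner bases coincide (the reduced basis is unique for a fixed ordering).
Buchberger on the first generating set:
f_1 = -5*x_1**2 - 10*x_2 + 20, LT = x_1**2.
f_2 = 6*x_1*x_2**2 - 4*x_1*x_2 + 8*x_2**2 + 4/3*x_2, LT = x_1*x_2**2.

S(f_1,f_2): lcm = x_1**2*x_2**2. S = 2/3*x_1**2*x_2 - 4/3*x_1*x_2**2 + 2*x_2**3 - 2/9*x_1*x_2 - 4*x_2**2.
  reduce S modulo (f_1, f_2):
  remainder 2*x_2**3 - 10/9*x_1*x_2 - 32/9*x_2**2 + 80/27*x_2 ≠ 0; add g_3 = 2*x_2**3 - 10/9*x_1*x_2 - 32/9*x_2**2 + 80/27*x_2 to the basis.

The other S-polynomials (S(f_1,g_3), S(f_2,g_3)) all reduce to 0 modulo the current basis, so we have a Gröbner basis.
Inter-reduce: drop elements whose leading term is divisible by another's, tail-reduce, and make monic.
Reduced Gröbner basis: {x_1*x_2**2 - 2/3*x_1*x_2 + 4/3*x_2**2 + 2/9*x_2, x_2**3 - 5/9*x_1*x_2 - 16/9*x_2**2 + 40/27*x_2, x_1**2 + 2*x_2 - 4}.

Buchberger on the second generating set:
h_1 = 10*x_1**2 + 20*x_2 - 40, LT = x_1**2.
h_2 = 60*x_1*x_2**2 + 20*x_1**2 - 40*x_1*x_2 + 80*x_2**2 + 160/3*x_2 - 80, LT = x_1*x_2**2.

S(h_1,h_2): lcm = x_1**2*x_2**2. S = -1/3*x_1**3 + 2/3*x_1**2*x_2 - 4/3*x_1*x_2**2 + 2*x_2**3 - 8/9*x_1*x_2 - 4*x_2**2 + 4/3*x_1.
  reduce S modulo (h_1, h_2):
  remainder 2*x_2**3 - 10/9*x_1*x_2 - 32/9*x_2**2 + 80/27*x_2 ≠ 0; add k_3 = 2*x_2**3 - 10/9*x_1*x_2 - 32/9*x_2**2 + 80/27*x_2 to the basis.

The other S-polynomials (S(h_1,k_3), S(h_2,k_3)) all reduce to 0 modulo the current basis, so we have a Gröbner basis.
Inter-reduce: drop elements whose leading term is divisible by another's, tail-reduce, and make monic.
Reduced Gröbner basis: {x_1*x_2**2 - 2/3*x_1*x_2 + 4/3*x_2**2 + 2/9*x_2, x_2**3 - 5/9*x_1*x_2 - 16/9*x_2**2 + 40/27*x_2, x_1**2 + 2*x_2 - 4}.

The two bases agree; hence the ideals are identical.

Yes, the ideals are equal.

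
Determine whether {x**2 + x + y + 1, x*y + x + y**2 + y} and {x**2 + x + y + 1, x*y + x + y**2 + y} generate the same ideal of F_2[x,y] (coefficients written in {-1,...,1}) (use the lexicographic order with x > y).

Yes, the ideals are equal.

Since reduced Gröbner bases are canonical representatives of ideals under a given ordering, it suffices to compute and compare them.
Buchberger on the first generating set:
f_1 = x**2 + x + y + 1, LT = x**2.
f_2 = x*y + x + y**2 + y, LT = x*y.

S(f_1,f_2): lcm = x**2*y. S = x**2 + x*y**2 + y**2 + y.
  leading term x**2: subtract (1)·f_1 from x**2 + x*y**2 + y**2 + y → x*y**2 + x + y**2 + 1
  leading term x*y**2: subtract (y)·f_2 from x*y**2 + x + y**2 + 1 → x*y + x + y**3 + 1
  leading term x*y: subtract (1)·f_2 from x*y + x + y**3 + 1 → y**3 + y**2 + y + 1
  leading term y**3: no divisor's leading term divides it; move y**3 to the remainder.
  leading term y**2: no divisor's leading term divides it; move y**2 to the remainder.
  leading term y: no divisor's leading term divides it; move y to the remainder.
  leading term 1: no divisor's leading term divides it; move 1 to the remainder.
  remainder y**3 + y**2 + y + 1 ≠ 0; add g_3 = y**3 + y**2 + y + 1 to the basis.

The other S-polynomials (S(f_1,g_3), S(f_2,g_3)) all reduce to 0 modulo the current basis, so we have a Gröbner basis.
Inter-reduce: drop elements whose leading term is divisible by another's, tail-reduce, and make monic.
Reduced Gröbner basis: {x**2 + x + y + 1, x*y + x + y**2 + y, y**3 + y**2 + y + 1}.

Buchberger on the second generating set:
h_1 = x**2 + x + y + 1, LT = x**2.
h_2 = x*y + x + y**2 + y, LT = x*y.

S(h_1,h_2): lcm = x**2*y. S = x**2 + x*y**2 + y**2 + y.
  leading term x**2: subtract (1)·h_1 from x**2 + x*y**2 + y**2 + y → x*y**2 + x + y**2 + 1
  leading term x*y**2: subtract (y)·h_2 from x*y**2 + x + y**2 + 1 → x*y + x + y**3 + 1
  leading term x*y: subtract (1)·h_2 from x*y + x + y**3 + 1 → y**3 + y**2 + y + 1
  leading term y**3: no divisor's leading term divides it; move y**3 to the remainder.
  leading term y**2: no divisor's leading term divides it; move y**2 to the remainder.
  leading term y: no divisor's leading term divides it; move y to the remainder.
  leading term 1: no divisor's leading term divides it; move 1 to the remainder.
  remainder y**3 + y**2 + y + 1 ≠ 0; add k_3 = y**3 + y**2 + y + 1 to the basis.

The other S-polynomials (S(h_1,k_3), S(h_2,k_3)) all reduce to 0 modulo the current basis, so we have a Gröbner basis.
Inter-reduce: drop elements whose leading term is divisible by another's, tail-reduce, and make monic.
Reduced Gröbner basis: {x**2 + x + y + 1, x*y + x + y**2 + y, y**3 + y**2 + y + 1}.

The two bases agree; hence the ideals are identical.
The choice of monomial ordering does not affect the verdict — as long as both bases are computed under the same ordering, their equality decides ideal equality.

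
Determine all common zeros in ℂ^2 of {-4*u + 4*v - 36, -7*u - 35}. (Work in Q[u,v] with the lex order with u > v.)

Compute a lex Gröbner basis by Buchberger's algorithm.
f_1 = -4*u + 4*v - 36, LT = u.
f_2 = -7*u - 35, LT = u.

S(f_1,f_2): lcm = u. S = -v + 4.
  reduce S modulo (f_1, f_2):
  remainder -v + 4 ≠ 0; add h_3 = -v + 4 to the basis.

The other S-polynomials (S(f_1,h_3), S(f_2,h_3)) all reduce to 0 modulo the current basis, so we have a Gröbner basis.
Inter-reduce: drop elements whose leading term is divisible by another's, tail-reduce, and make monic.
Reduced Gröbner basis: {u + 5, v - 4}.

A lex Gröbner basis eliminates variables successively. Here v - 4 depends only on v, with roots {4}; lifting each root through the earlier basis elements recovers the full solutions.
  v = 4: the earlier basis element becomes u + 5 = 0, giving u = -5 — point (-5, 4).

{(-5, 4)}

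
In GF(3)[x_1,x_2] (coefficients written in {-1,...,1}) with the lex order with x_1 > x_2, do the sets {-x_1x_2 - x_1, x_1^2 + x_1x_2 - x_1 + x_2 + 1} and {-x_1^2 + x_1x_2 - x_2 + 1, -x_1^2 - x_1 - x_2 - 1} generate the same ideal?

Two ideals are equal iff their reduced Gröbner bases coincide (the reduced basis is unique for a fixed ordering).
Buchberger on the first generating set:
f_1 = -x_1x_2 - x_1, LT = x_1x_2.
f_2 = x_1^2 + x_1x_2 - x_1 + x_2 + 1, LT = x_1^2.

S(f_1,f_2): lcm = x_1^2x_2. S = x_1^2 - x_1x_2^2 + x_1x_2 - x_2^2 - x_2.
  leading term x_1^2: subtract (1)·f_2 from x_1^2 - x_1x_2^2 + x_1x_2 - x_2^2 - x_2 → -x_1x_2^2 + x_1 - x_2^2 + x_2 - 1
  leading term x_1x_2^2: subtract (x_2)·f_1 from -x_1x_2^2 + x_1 - x_2^2 + x_2 - 1 → x_1x_2 + x_1 - x_2^2 + x_2 - 1
  leading term x_1x_2: subtract (-1)·f_1 from x_1x_2 + x_1 - x_2^2 + x_2 - 1 → -x_2^2 + x_2 - 1
  leading term x_2^2: no divisor's leading term divides it; move -x_2^2 to the remainder.
  leading term x_2: no divisor's leading term divides it; move x_2 to the remainder.
  leading term 1: no divisor's leading term divides it; move -1 to the remainder.
  remainder -x_2^2 + x_2 - 1 ≠ 0; add g_3 = -x_2^2 + x_2 - 1 to the basis.

S(f_1,g_3): lcm = x_1x_2^2. S = -x_1x_2 - x_1.
  leading term x_1x_2: subtract (1)·f_1 from -x_1x_2 - x_1 → 0
  remainder 0.

S(f_2,g_3): leading monomials are coprime, so the S-polynomial reduces to 0 (Buchberger's first criterion).
Every S-polynomial of the final basis reduces to 0, so we have a Gröbner basis.
Inter-reduce: drop elements whose leading term is divisible by another's, tail-reduce, and make monic.
Reduced Gröbner basis: {x_1^2 + x_1 + x_2 + 1, x_1x_2 + x_1, x_2^2 - x_2 + 1}.

Buchberger on the second generating set:
h_1 = -x_1^2 + x_1x_2 - x_2 + 1, LT = x_1^2.
h_2 = -x_1^2 - x_1 - x_2 - 1, LT = x_1^2.

S(h_1,h_2): lcm = x_1^2. S = -x_1x_2 - x_1 + 1.
  leading term x_1x_2: no divisor's leading term divides it; move -x_1x_2 to the remainder.
  leading term x_1: no divisor's leading term divides it; move -x_1 to the remainder.
  leading term 1: no divisor's leading term divides it; move 1 to the remainder.
  remainder -x_1x_2 - x_1 + 1 ≠ 0; add k_3 = -x_1x_2 - x_1 + 1 to the basis.

S(h_1,k_3): lcm = x_1^2x_2. S = -x_1^2 - x_1x_2^2 + x_1 + x_2^2 - x_2.
  leading term x_1^2: subtract (1)·h_1 from -x_1^2 - x_1x_2^2 + x_1 + x_2^2 - x_2 → -x_1x_2^2 - x_1x_2 + x_1 + x_2^2 - 1
  leading term x_1x_2^2: subtract (x_2)·k_3 from -x_1x_2^2 - x_1x_2 + x_1 + x_2^2 - 1 → x_1 + x_2^2 - x_2 - 1
  leading term x_1: no divisor's leading term divides it; move x_1 to the remainder.
  leading term x_2^2: no divisor's leading term divides it; move x_2^2 to the remainder.
  leading term x_2: no divisor's leading term divides it; move -x_2 to the remainder.
  leading term 1: no divisor's leading term divides it; move -1 to the remainder.
  remainder x_1 + x_2^2 - x_2 - 1 ≠ 0; add k_4 = x_1 + x_2^2 - x_2 - 1 to the basis.

S(h_2,k_3): lcm = x_1^2x_2. S = -x_1^2 + x_1x_2 + x_1 + x_2^2 + x_2.
  leading term x_1^2: subtract (1)·h_1 from -x_1^2 + x_1x_2 + x_1 + x_2^2 + x_2 → x_1 + x_2^2 - x_2 - 1
  leading term x_1: subtract (1)·k_4 from x_1 + x_2^2 - x_2 - 1 → 0
  remainder 0.

S(h_1,k_4): lcm = x_1^2. S = -x_1x_2^2 + x_1 + x_2 - 1.
  leading term x_1x_2^2: subtract (x_2)·k_3 from -x_1x_2^2 + x_1 + x_2 - 1 → x_1x_2 + x_1 - 1
  leading term x_1x_2: subtract (-1)·k_3 from x_1x_2 + x_1 - 1 → 0
  remainder 0.

S(h_2,k_4): lcm = x_1^2. S = -x_1x_2^2 + x_1x_2 - x_1 + x_2 + 1.
  leading term x_1x_2^2: subtract (x_2)·k_3 from -x_1x_2^2 + x_1x_2 - x_1 + x_2 + 1 → -x_1x_2 - x_1 + 1
  leading term x_1x_2: subtract (1)·k_3 from -x_1x_2 - x_1 + 1 → 0
  remainder 0.

S(k_3,k_4): lcm = x_1x_2. S = x_1 - x_2^3 + x_2^2 + x_2 - 1.
  leading term x_1: subtract (1)·k_4 from x_1 - x_2^3 + x_2^2 + x_2 - 1 → -x_2^3 - x_2
  leading term x_2^3: no divisor's leading term divides it; move -x_2^3 to the remainder.
  leading term x_2: no divisor's leading term divides it; move -x_2 to the remainder.
  remainder -x_2^3 - x_2 ≠ 0; add k_5 = -x_2^3 - x_2 to the basis.

S(h_1,k_5): leading monomials are coprime, so the S-polynomial reduces to 0 (Buchberger's first criterion).
S(h_2,k_5): leading monomials are coprime, so the S-polynomial reduces to 0 (Buchberger's first criterion).
S(k_3,k_5): lcm = x_1x_2^3. S = x_1x_2^2 - x_1x_2 - x_2^2.
  leading term x_1x_2^2: subtract (-x_2)·k_3 from x_1x_2^2 - x_1x_2 - x_2^2 → x_1x_2 - x_2^2 + x_2
  leading term x_1x_2: subtract (-1)·k_3 from x_1x_2 - x_2^2 + x_2 → -x_1 - x_2^2 + x_2 + 1
  leading term x_1: subtract (-1)·k_4 from -x_1 - x_2^2 + x_2 + 1 → 0
  remainder 0.

S(k_4,k_5): leading monomials are coprime, so the S-polynomial reduces to 0 (Buchberger's first criterion).
Every S-polynomial of the final basis reduces to 0, so we have a Gröbner basis.
Inter-reduce: drop elements whose leading term is divisible by another's, tail-reduce, and make monic.
Reduced Gröbner basis: {x_1 + x_2^2 - x_2 - 1, x_2^3 + x_2}.

These differ, so the ideals are not equal.

No, the ideals differ.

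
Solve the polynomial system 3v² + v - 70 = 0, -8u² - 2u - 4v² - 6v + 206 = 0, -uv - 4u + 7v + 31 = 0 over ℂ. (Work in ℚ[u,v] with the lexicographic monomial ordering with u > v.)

Compute a lex Gröbner basis by Buchberger's algorithm.
f_1 = 3v² + v - 70, LT = v².
f_2 = -8u² - 2u - 4v² - 6v + 206, LT = u².
f_3 = -uv - 4u + 7v + 31, LT = uv.

S(f_1,f_3): lcm = uv². S = -11/3uv - 70/3u + 7v² + 31v.
  leading term uv: subtract (11/3)·f_3 from -11/3uv - 70/3u + 7v² + 31v → -26/3u + 7v² + 16/3v - 341/3
  leading term u: no divisor's leading term divides it; move -26/3u to the remainder.
  leading term v²: subtract (7/3)·f_1 from 7v² + 16/3v - 341/3 → 3v + 149/3
  leading term v: no divisor's leading term divides it; move 3v to the remainder.
  leading term 1: no divisor's leading term divides it; move 149/3 to the remainder.
  remainder -26/3u + 3v + 149/3 ≠ 0; add h_4 = -26/3u + 3v + 149/3 to the basis.

S(f_2,f_3): lcm = u²v. S = -4u² + 29/4uv + 31u + ½v³ + ¾v² - 103/4v.
  leading term u²: subtract (½)·f_2 from -4u² + 29/4uv + 31u + ½v³ + ¾v² - 103/4v → 29/4uv + 32u + ½v³ + 11/4v² - 91/4v - 103
  leading term uv: subtract (-29/4)·f_3 from 29/4uv + 32u + ½v³ + 11/4v² - 91/4v - 103 → 3u + ½v³ + 11/4v² + 28v + 487/4
  leading term u: subtract (-9/26)·h_4 from 3u + ½v³ + 11/4v² + 28v + 487/4 → ½v³ + 11/4v² + 755/26v + 7225/52
  leading term v³: subtract (⅙v)·f_1 from ½v³ + 11/4v² + 755/26v + 7225/52 → 31/12v² + 3175/78v + 7225/52
  leading term v²: subtract (31/36)·f_1 from 31/12v² + 3175/78v + 7225/52 → 18647/468v + 93235/468
  leading term v: no divisor's leading term divides it; move 18647/468v to the remainder.
  leading term 1: no divisor's leading term divides it; move 93235/468 to the remainder.
  remainder 18647/468v + 93235/468 ≠ 0; add h_5 = 18647/468v + 93235/468 to the basis.

The other S-polynomials (S(f_1,f_2), S(f_1,h_4), S(f_2,h_4), S(f_3,h_4), S(f_1,h_5), S(f_2,h_5), S(f_3,h_5), S(h_4,h_5)) all reduce to 0 modulo the current basis, so we have a Gröbner basis.
Inter-reduce: drop elements whose leading term is divisible by another's, tail-reduce, and make monic.
Reduced Gröbner basis: {u - 4, v + 5}.

A lex Gröbner basis eliminates variables successively. Here v + 5 depends only on v, with roots {-5}; lifting each root through the earlier basis elements recovers the full solutions.
  v = -5: the earlier basis element becomes u - 4 = 0, giving u = 4 — point (4, -5).
Check: every point annihilates each of the original generators.
A lex Gröbner basis triangularizes the system, enabling back-substitution.

{(4, -5)}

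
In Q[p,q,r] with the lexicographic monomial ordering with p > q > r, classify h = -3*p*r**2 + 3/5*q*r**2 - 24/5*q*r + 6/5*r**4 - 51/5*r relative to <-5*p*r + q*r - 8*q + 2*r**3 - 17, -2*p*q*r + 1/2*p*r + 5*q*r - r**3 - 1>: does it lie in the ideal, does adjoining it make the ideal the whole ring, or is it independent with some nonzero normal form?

First compute the reduced Gröbner basis of I by Buchberger's algorithm.
f_1 = -5*p*r + q*r - 8*q + 2*r**3 - 17, LT = p*r.
f_2 = -2*p*q*r + 1/2*p*r + 5*q*r - r**3 - 1, LT = p*q*r.

S(f_1,f_2): lcm = p*q*r. S = 1/4*p*r - 1/5*q**2*r + 8/5*q**2 - 2/5*q*r**3 + 5/2*q*r + 17/5*q - 1/2*r**3 - 1/2.
  leading term p*r: subtract (-1/20)·f_1 from 1/4*p*r - 1/5*q**2*r + 8/5*q**2 - 2/5*q*r**3 + 5/2*q*r + 17/5*q - 1/2*r**3 - 1/2 → -1/5*q**2*r + 8/5*q**2 - 2/5*q*r**3 + 51/20*q*r + 3*q - 2/5*r**3 - 27/20
  leading term q**2*r: no divisor's leading term divides it; move -1/5*q**2*r to the remainder.
  leading term q**2: no divisor's leading term divides it; move 8/5*q**2 to the remainder.
  leading term q*r**3: no divisor's leading term divides it; move -2/5*q*r**3 to the remainder.
  leading term q*r: no divisor's leading term divides it; move 51/20*q*r to the remainder.
  leading term q: no divisor's leading term divides it; move 3*q to the remainder.
  leading term r**3: no divisor's leading term divides it; move -2/5*r**3 to the remainder.
  leading term 1: no divisor's leading term divides it; move -27/20 to the remainder.
  remainder -1/5*q**2*r + 8/5*q**2 - 2/5*q*r**3 + 51/20*q*r + 3*q - 2/5*r**3 - 27/20 ≠ 0; add k_3 = -1/5*q**2*r + 8/5*q**2 - 2/5*q*r**3 + 51/20*q*r + 3*q - 2/5*r**3 - 27/20 to the basis.

S(f_1,k_3): lcm = p*q**2*r. S = 8*p*q**2 - 2*p*q*r**3 + 51/4*p*q*r + 15*p*q - 2*p*r**3 - 27/4*p - 1/5*q**3*r + 8/5*q**3 - 2/5*q**2*r**3 + 17/5*q**2.
  leading term p*q**2: no divisor's leading term divides it; move 8*p*q**2 to the remainder.
  leading term p*q*r**3: subtract (2/5*q*r**2)·f_1 from -2*p*q*r**3 + 51/4*p*q*r + 15*p*q - 2*p*r**3 - 27/4*p - 1/5*q**3*r + 8/5*q**3 - 2/5*q**2*r**3 + 17/5*q**2 → 51/4*p*q*r + 15*p*q - 2*p*r**3 - 27/4*p - 1/5*q**3*r + 8/5*q**3 - 4/5*q**2*r**3 + 16/5*q**2*r**2 + 17/5*q**2 - 4/5*q*r**5 + 34/5*q*r**2
  leading term p*q*r: subtract (-51/20*q)·f_1 from 51/4*p*q*r + 15*p*q - 2*p*r**3 - 27/4*p - 1/5*q**3*r + 8/5*q**3 - 4/5*q**2*r**3 + 16/5*q**2*r**2 + 17/5*q**2 - 4/5*q*r**5 + 34/5*q*r**2 → 15*p*q - 2*p*r**3 - 27/4*p - 1/5*q**3*r + 8/5*q**3 - 4/5*q**2*r**3 + 16/5*q**2*r**2 + 51/20*q**2*r - 17*q**2 - 4/5*q*r**5 + 51/10*q*r**3 + 34/5*q*r**2 - 867/20*q
  leading term p*q: no divisor's leading term divides it; move 15*p*q to the remainder.
  leading term p*r**3: subtract (2/5*r**2)·f_1 from -2*p*r**3 - 27/4*p - 1/5*q**3*r + 8/5*q**3 - 4/5*q**2*r**3 + 16/5*q**2*r**2 + 51/20*q**2*r - 17*q**2 - 4/5*q*r**5 + 51/10*q*r**3 + 34/5*q*r**2 - 867/20*q → -27/4*p - 1/5*q**3*r + 8/5*q**3 - 4/5*q**2*r**3 + 16/5*q**2*r**2 + 51/20*q**2*r - 17*q**2 - 4/5*q*r**5 + 47/10*q*r**3 + 10*q*r**2 - 867/20*q - 4/5*r**5 + 34/5*r**2
  leading term p: no divisor's leading term divides it; move -27/4*p to the remainder.
  leading term q**3*r: subtract (q)·k_3 from -1/5*q**3*r + 8/5*q**3 - 4/5*q**2*r**3 + 16/5*q**2*r**2 + 51/20*q**2*r - 17*q**2 - 4/5*q*r**5 + 47/10*q*r**3 + 10*q*r**2 - 867/20*q - 4/5*r**5 + 34/5*r**2 → -2/5*q**2*r**3 + 16/5*q**2*r**2 - 20*q**2 - 4/5*q*r**5 + 51/10*q*r**3 + 10*q*r**2 - 42*q - 4/5*r**5 + 34/5*r**2
  leading term q**2*r**3: subtract (2*r**2)·k_3 from -2/5*q**2*r**3 + 16/5*q**2*r**2 - 20*q**2 - 4/5*q*r**5 + 51/10*q*r**3 + 10*q*r**2 - 42*q - 4/5*r**5 + 34/5*r**2 → -20*q**2 + 4*q*r**2 - 42*q + 19/2*r**2
  leading term q**2: no divisor's leading term divides it; move -20*q**2 to the remainder.
  leading term q*r**2: no divisor's leading term divides it; move 4*q*r**2 to the remainder.
  leading term q: no divisor's leading term divides it; move -42*q to the remainder.
  leading term r**2: no divisor's leading term divides it; move 19/2*r**2 to the remainder.
  remainder 8*p*q**2 + 15*p*q - 27/4*p - 20*q**2 + 4*q*r**2 - 42*q + 19/2*r**2 ≠ 0; add k_4 = 8*p*q**2 + 15*p*q - 27/4*p - 20*q**2 + 4*q*r**2 - 42*q + 19/2*r**2 to the basis.

The other S-polynomials (S(f_2,k_3), S(f_1,k_4), S(f_2,k_4), S(k_3,k_4)) all reduce to 0 modulo the current basis, so we have a Gröbner basis.
Inter-reduce: drop elements whose leading term is divisible by another's, tail-reduce, and make monic.
Reduced Gröbner basis: {p*q**2 + 15/8*p*q - 27/32*p - 5/2*q**2 + 1/2*q*r**2 - 21/4*q + 19/16*r**2, p*r - 1/5*q*r + 8/5*q - 2/5*r**3 + 17/5, q**2*r - 8*q**2 + 2*q*r**3 - 51/4*q*r - 15*q + 2*r**3 + 27/4}.
Label its elements g_1 = p*q**2 + 15/8*p*q - 27/32*p - 5/2*q**2 + 1/2*q*r**2 - 21/4*q + 19/16*r**2, g_2 = p*r - 1/5*q*r + 8/5*q - 2/5*r**3 + 17/5, g_3 = q**2*r - 8*q**2 + 2*q*r**3 - 51/4*q*r - 15*q + 2*r**3 + 27/4.

Reduce h = -3*p*r**2 + 3/5*q*r**2 - 24/5*q*r + 6/5*r**4 - 51/5*r modulo G:
  leading term p*r**2: subtract (-3*r)·g_2 from -3*p*r**2 + 3/5*q*r**2 - 24/5*q*r + 6/5*r**4 - 51/5*r → 0
  normal form = 0.
Since the normal form is 0, h ∈ I.

Ideal membership is decidable via reduction modulo a Gröbner basis.

-3*p*r**2 + 3/5*q*r**2 - 24/5*q*r + 6/5*r**4 - 51/5*r lies in I (it reduces to 0).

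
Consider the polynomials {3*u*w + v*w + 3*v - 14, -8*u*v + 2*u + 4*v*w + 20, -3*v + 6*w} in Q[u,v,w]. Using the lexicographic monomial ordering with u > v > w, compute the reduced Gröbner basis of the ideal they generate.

G = {u + 28/3*w**2 + 16*w - 82/3, v - 2*w, w**3 + 23/14*w**2 - 22/7*w + 1/2}

f_1 = 3*u*w + v*w + 3*v - 14, LT = u*w.
f_2 = -8*u*v + 2*u + 4*v*w + 20, LT = u*v.
f_3 = -3*v + 6*w, LT = v.

S(f_1,f_2): lcm = u*v*w. S = 1/4*u*w + 1/3*v**2*w + v**2 + 1/2*v*w**2 - 14/3*v + 5/2*w.
  leading term u*w: subtract (1/12)·f_1 from 1/4*u*w + 1/3*v**2*w + v**2 + 1/2*v*w**2 - 14/3*v + 5/2*w → 1/3*v**2*w + v**2 + 1/2*v*w**2 - 1/12*v*w - 59/12*v + 5/2*w + 7/6
  leading term v**2*w: subtract (-1/9*v*w)·f_3 from 1/3*v**2*w + v**2 + 1/2*v*w**2 - 1/12*v*w - 59/12*v + 5/2*w + 7/6 → v**2 + 7/6*v*w**2 - 1/12*v*w - 59/12*v + 5/2*w + 7/6
  leading term v**2: subtract (-1/3*v)·f_3 from v**2 + 7/6*v*w**2 - 1/12*v*w - 59/12*v + 5/2*w + 7/6 → 7/6*v*w**2 + 23/12*v*w - 59/12*v + 5/2*w + 7/6
  leading term v*w**2: subtract (-7/18*w**2)·f_3 from 7/6*v*w**2 + 23/12*v*w - 59/12*v + 5/2*w + 7/6 → 23/12*v*w - 59/12*v + 7/3*w**3 + 5/2*w + 7/6
  leading term v*w: subtract (-23/36*w)·f_3 from 23/12*v*w - 59/12*v + 7/3*w**3 + 5/2*w + 7/6 → -59/12*v + 7/3*w**3 + 23/6*w**2 + 5/2*w + 7/6
  leading term v: subtract (59/36)·f_3 from -59/12*v + 7/3*w**3 + 23/6*w**2 + 5/2*w + 7/6 → 7/3*w**3 + 23/6*w**2 - 22/3*w + 7/6
  leading term w**3: no divisor's leading term divides it; move 7/3*w**3 to the remainder.
  leading term w**2: no divisor's leading term divides it; move 23/6*w**2 to the remainder.
  leading term w: no divisor's leading term divides it; move -22/3*w to the remainder.
  leading term 1: no divisor's leading term divides it; move 7/6 to the remainder.
  remainder 7/3*w**3 + 23/6*w**2 - 22/3*w + 7/6 ≠ 0; add g_4 = 7/3*w**3 + 23/6*w**2 - 22/3*w + 7/6 to the basis.

S(f_2,f_3): lcm = u*v. S = 2*u*w - 1/4*u - 1/2*v*w - 5/2.
  leading term u*w: subtract (2/3)·f_1 from 2*u*w - 1/4*u - 1/2*v*w - 5/2 → -1/4*u - 7/6*v*w - 2*v + 41/6
  leading term u: no divisor's leading term divides it; move -1/4*u to the remainder.
  leading term v*w: subtract (7/18*w)·f_3 from -7/6*v*w - 2*v + 41/6 → -2*v - 7/3*w**2 + 41/6
  leading term v: subtract (2/3)·f_3 from -2*v - 7/3*w**2 + 41/6 → -7/3*w**2 - 4*w + 41/6
  leading term w**2: no divisor's leading term divides it; move -7/3*w**2 to the remainder.
  leading term w: no divisor's leading term divides it; move -4*w to the remainder.
  leading term 1: no divisor's leading term divides it; move 41/6 to the remainder.
  remainder -1/4*u - 7/3*w**2 - 4*w + 41/6 ≠ 0; add g_5 = -1/4*u - 7/3*w**2 - 4*w + 41/6 to the basis.

The other S-polynomials (S(f_1,f_3), S(f_1,g_4), S(f_2,g_4), S(f_3,g_4), S(f_1,g_5), S(f_2,g_5), S(f_3,g_5), S(g_4,g_5)) all reduce to 0 modulo the current basis, so we have a Gröbner basis.
Inter-reduce: drop elements whose leading term is divisible by another's, tail-reduce, and make monic.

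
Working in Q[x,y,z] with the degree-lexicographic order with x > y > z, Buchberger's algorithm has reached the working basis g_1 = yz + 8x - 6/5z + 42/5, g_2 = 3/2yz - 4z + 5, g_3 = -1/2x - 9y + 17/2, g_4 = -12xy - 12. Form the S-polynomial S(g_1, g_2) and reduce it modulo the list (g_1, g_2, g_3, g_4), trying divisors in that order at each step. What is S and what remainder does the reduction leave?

S(g_1, g_2) = 8x + 22/15z + 76/15; remainder on division = -144y + 22/15z + 2116/15.

lcm(LM(g_1), LM(g_2)) = yz.
S = (lcm/LT(g_1))·g_1 − (lcm/LT(g_2))·g_2 = 8x + 22/15z + 76/15.
Reduce S modulo (g_1, g_2, g_3, g_4) in that order:
  leading term x: subtract (-16)·g_3 from 8x + 22/15z + 76/15 → -144y + 22/15z + 2116/15
  leading term y: no divisor's leading term divides it; move -144y to the remainder.
  leading term z: no divisor's leading term divides it; move 22/15z to the remainder.
  leading term 1: no divisor's leading term divides it; move 2116/15 to the remainder.
The remainder -144y + 22/15z + 2116/15 is nonzero, so it would be added as the next basis element.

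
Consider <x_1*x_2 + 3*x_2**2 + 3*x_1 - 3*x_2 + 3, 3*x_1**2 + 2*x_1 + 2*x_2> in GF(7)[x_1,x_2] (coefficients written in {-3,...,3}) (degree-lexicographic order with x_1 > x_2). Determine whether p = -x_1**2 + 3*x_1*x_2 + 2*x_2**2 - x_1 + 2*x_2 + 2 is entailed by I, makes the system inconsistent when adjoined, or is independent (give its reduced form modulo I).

-x_1**2 + 3*x_1*x_2 + 2*x_2**2 - x_1 + 2*x_2 + 2 lies in I (it reduces to 0).

First compute the reduced Gröbner basis of I by Buchberger's algorithm.
f_1 = x_1*x_2 + 3*x_2**2 + 3*x_1 - 3*x_2 + 3, LT = x_1*x_2.
f_2 = 3*x_1**2 + 2*x_1 + 2*x_2, LT = x_1**2.

S(f_1,f_2): lcm = x_1**2*x_2. S = 3*x_1*x_2**2 + 3*x_1**2 + x_1*x_2 - 3*x_2**2 + 3*x_1.
  leading term x_1*x_2**2: subtract (3*x_2)·f_1 from 3*x_1*x_2**2 + 3*x_1**2 + x_1*x_2 - 3*x_2**2 + 3*x_1 → -2*x_2**3 + 3*x_1**2 - x_1*x_2 - x_2**2 + 3*x_1 - 2*x_2
  leading term x_2**3: no divisor's leading term divides it; move -2*x_2**3 to the remainder.
  leading term x_1**2: subtract (1)·f_2 from 3*x_1**2 - x_1*x_2 - x_2**2 + 3*x_1 - 2*x_2 → -x_1*x_2 - x_2**2 + x_1 + 3*x_2
  leading term x_1*x_2: subtract (-1)·f_1 from -x_1*x_2 - x_2**2 + x_1 + 3*x_2 → 2*x_2**2 - 3*x_1 + 3
  leading term x_2**2: no divisor's leading term divides it; move 2*x_2**2 to the remainder.
  leading term x_1: no divisor's leading term divides it; move -3*x_1 to the remainder.
  leading term 1: no divisor's leading term divides it; move 3 to the remainder.
  remainder -2*x_2**3 + 2*x_2**2 - 3*x_1 + 3 ≠ 0; add h_3 = -2*x_2**3 + 2*x_2**2 - 3*x_1 + 3 to the basis.

The other S-polynomials (S(f_1,h_3), S(f_2,h_3)) all reduce to 0 modulo the current basis, so we have a Gröbner basis.
Inter-reduce: drop elements whose leading term is divisible by another's, tail-reduce, and make monic.
Reduced Gröbner basis: {x_2**3 - x_2**2 - 2*x_1 + 2, x_1**2 + 3*x_1 + 3*x_2, x_1*x_2 + 3*x_2**2 + 3*x_1 - 3*x_2 + 3}.
Label its elements g_1 = x_2**3 - x_2**2 - 2*x_1 + 2, g_2 = x_1**2 + 3*x_1 + 3*x_2, g_3 = x_1*x_2 + 3*x_2**2 + 3*x_1 - 3*x_2 + 3.

Reduce p = -x_1**2 + 3*x_1*x_2 + 2*x_2**2 - x_1 + 2*x_2 + 2 modulo G:
  leading term x_1**2: subtract (-1)·g_2 from -x_1**2 + 3*x_1*x_2 + 2*x_2**2 - x_1 + 2*x_2 + 2 → 3*x_1*x_2 + 2*x_2**2 + 2*x_1 - 2*x_2 + 2
  leading term x_1*x_2: subtract (3)·g_3 from 3*x_1*x_2 + 2*x_2**2 + 2*x_1 - 2*x_2 + 2 → 0
  normal form = 0.
Since the normal form is 0, p ∈ I.

The remainder on division by a Gröbner basis is unique — it is the normal form.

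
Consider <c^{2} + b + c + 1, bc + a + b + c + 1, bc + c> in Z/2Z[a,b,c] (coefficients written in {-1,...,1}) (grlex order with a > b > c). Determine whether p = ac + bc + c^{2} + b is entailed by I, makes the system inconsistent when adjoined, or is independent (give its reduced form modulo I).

Adjoining ac + bc + c^{2} + b makes the ideal the whole ring: the system is inconsistent.

First compute the reduced Gröbner basis of I by Buchberger's algorithm.
f_1 = c^{2} + b + c + 1, LT = c^{2}.
f_2 = bc + a + b + c + 1, LT = bc.
f_3 = bc + c, LT = bc.

S(f_1,f_2): lcm = bc^{2}. S = ac + b^{2} + c^{2} + b + c.
  leading term ac: no divisor's leading term divides it; move ac to the remainder.
  leading term b^{2}: no divisor's leading term divides it; move b^{2} to the remainder.
  leading term c^{2}: subtract (1)·f_1 from c^{2} + b + c → 1
  leading term 1: no divisor's leading term divides it; move 1 to the remainder.
  remainder ac + b^{2} + 1 ≠ 0; add h_4 = ac + b^{2} + 1 to the basis.

S(f_1,f_3): lcm = bc^{2}. S = b^{2} + bc + c^{2} + b.
  leading term b^{2}: no divisor's leading term divides it; move b^{2} to the remainder.
  leading term bc: subtract (1)·f_2 from bc + c^{2} + b → c^{2} + a + c + 1
  leading term c^{2}: subtract (1)·f_1 from c^{2} + a + c + 1 → a + b
  leading term a: no divisor's leading term divides it; move a to the remainder.
  leading term b: no divisor's leading term divides it; move b to the remainder.
  remainder b^{2} + a + b ≠ 0; add h_5 = b^{2} + a + b to the basis.

S(f_2,f_3): lcm = bc. S = a + b + 1.
  leading term a: no divisor's leading term divides it; move a to the remainder.
  leading term b: no divisor's leading term divides it; move b to the remainder.
  leading term 1: no divisor's leading term divides it; move 1 to the remainder.
  remainder a + b + 1 ≠ 0; add h_6 = a + b + 1 to the basis.

S(f_1,h_4): lcm = ac^{2}. S = b^{2}c + ab + ac + a + c.
  leading term b^{2}c: subtract (b)·f_2 from b^{2}c + ab + ac + a + c → ac + b^{2} + bc + a + b + c
  leading term ac: subtract (1)·h_4 from ac + b^{2} + bc + a + b + c → bc + a + b + c + 1
  leading term bc: subtract (1)·f_2 from bc + a + b + c + 1 → 0
  remainder 0.

S(f_2,h_4): lcm = abc. S = b^{3} + a^{2} + ab + ac + a + b.
  leading term b^{3}: subtract (b)·h_5 from b^{3} + a^{2} + ab + ac + a + b → a^{2} + ac + b^{2} + a + b
  leading term a^{2}: subtract (a)·h_6 from a^{2} + ac + b^{2} + a + b → ab + ac + b^{2} + b
  leading term ab: subtract (b)·h_6 from ab + ac + b^{2} + b → ac
  leading term ac: subtract (1)·h_4 from ac → b^{2} + 1
  leading term b^{2}: subtract (1)·h_5 from b^{2} + 1 → a + b + 1
  leading term a: subtract (1)·h_6 from a + b + 1 → 0
  remainder 0.

S(f_3,h_4): lcm = abc. S = b^{3} + ac + b.
  leading term b^{3}: subtract (b)·h_5 from b^{3} + ac + b → ab + ac + b^{2} + b
  leading term ab: subtract (b)·h_6 from ab + ac + b^{2} + b → ac
  leading term ac: subtract (1)·h_4 from ac → b^{2} + 1
  leading term b^{2}: subtract (1)·h_5 from b^{2} + 1 → a + b + 1
  leading term a: subtract (1)·h_6 from a + b + 1 → 0
  remainder 0.

S(f_1,h_5): leading monomials are coprime, so the S-polynomial reduces to 0 (Buchberger's first criterion).
S(f_2,h_5): lcm = b^{2}c. S = ab + ac + b^{2} + b.
  leading term ab: subtract (b)·h_6 from ab + ac + b^{2} + b → ac
  leading term ac: subtract (1)·h_4 from ac → b^{2} + 1
  leading term b^{2}: subtract (1)·h_5 from b^{2} + 1 → a + b + 1
  leading term a: subtract (1)·h_6 from a + b + 1 → 0
  remainder 0.

S(f_3,h_5): lcm = b^{2}c. S = ac.
  leading term ac: subtract (1)·h_4 from ac → b^{2} + 1
  leading term b^{2}: subtract (1)·h_5 from b^{2} + 1 → a + b + 1
  leading term a: subtract (1)·h_6 from a + b + 1 → 0
  remainder 0.

S(h_4,h_5): leading monomials are coprime, so the S-polynomial reduces to 0 (Buchberger's first criterion).
S(f_1,h_6): leading monomials are coprime, so the S-polynomial reduces to 0 (Buchberger's first criterion).
S(f_2,h_6): leading monomials are coprime, so the S-polynomial reduces to 0 (Buchberger's first criterion).
S(f_3,h_6): leading monomials are coprime, so the S-polynomial reduces to 0 (Buchberger's first criterion).
S(h_4,h_6): lcm = ac. S = b^{2} + bc + c + 1.
  leading term b^{2}: subtract (1)·h_5 from b^{2} + bc + c + 1 → bc + a + b + c + 1
  leading term bc: subtract (1)·f_2 from bc + a + b + c + 1 → 0
  remainder 0.

S(h_5,h_6): leading monomials are coprime, so the S-polynomial reduces to 0 (Buchberger's first criterion).
Every S-polynomial of the final basis reduces to 0, so we have a Gröbner basis.
Inter-reduce: drop elements whose leading term is divisible by another's, tail-reduce, and make monic.
Reduced Gröbner basis: {b^{2} + 1, bc + c, c^{2} + b + c + 1, a + b + 1}.
Label its elements g_1 = b^{2} + 1, g_2 = bc + c, g_3 = c^{2} + b + c + 1, g_4 = a + b + 1.

Reduce p = ac + bc + c^{2} + b modulo G:
  leading term ac: subtract (c)·g_4 from ac + bc + c^{2} + b → c^{2} + b + c
  leading term c^{2}: subtract (1)·g_3 from c^{2} + b + c → 1
  leading term 1: no divisor's leading term divides it; move 1 to the remainder.
  normal form = 1.
The normal form is nonzero, so p ∉ I. Since p minus its normal form lies in I, I + (p) = I + (r) where r = 1; decide whether this ideal is the whole ring.
Here r = 1 is a nonzero constant, hence a unit: 1 ∈ I + (p), the Gröbner basis of I + (p) is {1}, and the enlarged system has no common solution — adjoining p is inconsistent.

The remainder on division by a Gröbner basis is unique — it is the normal form.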